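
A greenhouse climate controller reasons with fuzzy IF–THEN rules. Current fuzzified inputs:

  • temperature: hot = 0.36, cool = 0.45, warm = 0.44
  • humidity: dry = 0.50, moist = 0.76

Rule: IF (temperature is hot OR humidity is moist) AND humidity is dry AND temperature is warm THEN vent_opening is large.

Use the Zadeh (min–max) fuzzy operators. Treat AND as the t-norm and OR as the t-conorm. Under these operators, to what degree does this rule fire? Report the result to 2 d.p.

0.44

firing strength: (hot=0.36 OR moist=0.76) = 0.76; AND[min(a, b)] with dry=0.50, warm=0.44 → w = 0.44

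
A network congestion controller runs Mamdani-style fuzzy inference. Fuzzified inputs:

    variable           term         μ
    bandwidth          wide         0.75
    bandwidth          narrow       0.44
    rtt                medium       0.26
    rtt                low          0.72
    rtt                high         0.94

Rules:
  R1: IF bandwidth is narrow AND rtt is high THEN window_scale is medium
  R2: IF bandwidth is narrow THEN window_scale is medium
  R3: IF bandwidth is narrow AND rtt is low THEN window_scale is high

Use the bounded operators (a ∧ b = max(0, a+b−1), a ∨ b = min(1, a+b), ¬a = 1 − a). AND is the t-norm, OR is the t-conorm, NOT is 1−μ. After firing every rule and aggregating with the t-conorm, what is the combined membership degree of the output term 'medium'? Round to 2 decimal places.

R1: narrow=0.44, high=0.94; AND[max(0, a+b−1)] → w = 0.38
R2: narrow=0.44 → w = 0.44
R3: narrow=0.44, low=0.72; AND[max(0, a+b−1)] → w = 0.16
Rules with consequent 'medium': {R1, R2} → strengths 0.38, 0.44
Aggregate via t-conorm [min(1, a+b)]: 0.82

0.82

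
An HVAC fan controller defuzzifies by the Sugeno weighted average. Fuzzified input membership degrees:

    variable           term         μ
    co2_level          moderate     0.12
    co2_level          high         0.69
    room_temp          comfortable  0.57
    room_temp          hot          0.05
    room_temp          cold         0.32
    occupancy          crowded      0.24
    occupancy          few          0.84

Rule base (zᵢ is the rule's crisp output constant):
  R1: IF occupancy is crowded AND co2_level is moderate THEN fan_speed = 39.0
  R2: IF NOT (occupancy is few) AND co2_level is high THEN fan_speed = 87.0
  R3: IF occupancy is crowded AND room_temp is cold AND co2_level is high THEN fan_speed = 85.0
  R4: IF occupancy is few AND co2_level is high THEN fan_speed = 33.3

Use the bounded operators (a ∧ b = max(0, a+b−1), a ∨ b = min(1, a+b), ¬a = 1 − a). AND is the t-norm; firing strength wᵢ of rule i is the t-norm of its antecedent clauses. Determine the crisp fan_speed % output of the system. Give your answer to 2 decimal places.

R1 (z=39.0): crowded=0.24, moderate=0.12; AND[max(0, a+b−1)] → w = 0.00
R2 (z=87.0): ¬few=1−0.84=0.16, high=0.69; AND[max(0, a+b−1)] → w = 0.00
R3 (z=85.0): crowded=0.24, cold=0.32, high=0.69; AND[max(0, a+b−1)] → w = 0.00
R4 (z=33.3): few=0.84, high=0.69; AND[max(0, a+b−1)] → w = 0.53
Weighted average = (0.00·39.0 + 0.00·87.0 + 0.00·85.0 + 0.53·33.3) / (0.00 + 0.00 + 0.00 + 0.53)
  = 17.6490 / 0.5300 = 33.30

33.30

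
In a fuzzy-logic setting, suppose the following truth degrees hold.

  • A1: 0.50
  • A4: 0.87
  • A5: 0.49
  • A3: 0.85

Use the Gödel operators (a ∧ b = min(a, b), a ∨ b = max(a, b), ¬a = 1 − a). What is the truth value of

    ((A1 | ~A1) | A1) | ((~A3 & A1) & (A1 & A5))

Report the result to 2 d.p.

0.50

~A1 = 1 − 0.50 = 0.50
A1 | ~A1 = max(a, b) on (0.50, 0.50) = 0.50
(A1 | ~A1) | A1 = max(a, b) on (0.50, 0.50) = 0.50
~A3 = 1 − 0.85 = 0.15
~A3 & A1 = min(a, b) on (0.15, 0.50) = 0.15
A1 & A5 = min(a, b) on (0.50, 0.49) = 0.49
(~A3 & A1) & (A1 & A5) = min(a, b) on (0.15, 0.49) = 0.15
((A1 | ~A1) | A1) | ((~A3 & A1) & (A1 & A5)) = max(a, b) on (0.50, 0.15) = 0.50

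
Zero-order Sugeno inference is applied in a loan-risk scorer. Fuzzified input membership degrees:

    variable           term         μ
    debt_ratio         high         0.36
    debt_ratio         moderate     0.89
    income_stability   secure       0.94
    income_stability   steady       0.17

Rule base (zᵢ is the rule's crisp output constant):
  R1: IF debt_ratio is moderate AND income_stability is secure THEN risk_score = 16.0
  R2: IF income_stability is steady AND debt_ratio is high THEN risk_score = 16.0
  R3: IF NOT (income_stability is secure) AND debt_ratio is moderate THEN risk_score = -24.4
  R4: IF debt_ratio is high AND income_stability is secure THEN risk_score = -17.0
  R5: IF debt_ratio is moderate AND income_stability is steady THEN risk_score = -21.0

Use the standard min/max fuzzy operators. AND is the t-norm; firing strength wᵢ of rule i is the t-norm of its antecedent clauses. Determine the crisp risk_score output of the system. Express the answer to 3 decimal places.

3.519

R1 (z=16.0): moderate=0.89, secure=0.94; AND[min(a, b)] → w = 0.89
R2 (z=16.0): steady=0.17, high=0.36; AND[min(a, b)] → w = 0.17
R3 (z=-24.4): ¬secure=1−0.94=0.06, moderate=0.89; AND[min(a, b)] → w = 0.06
R4 (z=-17.0): high=0.36, secure=0.94; AND[min(a, b)] → w = 0.36
R5 (z=-21.0): moderate=0.89, steady=0.17; AND[min(a, b)] → w = 0.17
Weighted average = (0.89·16.0 + 0.17·16.0 + 0.06·-24.4 + 0.36·-17.0 + 0.17·-21.0) / (0.89 + 0.17 + 0.06 + 0.36 + 0.17)
  = 5.8060 / 1.6500 = 3.519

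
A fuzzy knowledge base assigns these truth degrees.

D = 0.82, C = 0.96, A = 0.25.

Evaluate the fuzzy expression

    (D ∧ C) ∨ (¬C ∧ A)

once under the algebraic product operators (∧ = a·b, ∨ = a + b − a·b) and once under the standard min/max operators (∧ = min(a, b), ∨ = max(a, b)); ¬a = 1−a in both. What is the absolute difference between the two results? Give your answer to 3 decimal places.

Under algebraic product:
  D ∧ C = a·b on (0.8200, 0.9600) = 0.7872
  ¬C = 1 − 0.9600 = 0.0400
  ¬C ∧ A = a·b on (0.0400, 0.2500) = 0.0100
  (D ∧ C) ∨ (¬C ∧ A) = a + b − a·b on (0.7872, 0.0100) = 0.7893
  → value = 0.7893
Under standard min/max:
  D ∧ C = min(a, b) on (0.82, 0.96) = 0.82
  ¬C = 1 − 0.96 = 0.04
  ¬C ∧ A = min(a, b) on (0.04, 0.25) = 0.04
  (D ∧ C) ∨ (¬C ∧ A) = max(a, b) on (0.82, 0.04) = 0.82
  → value = 0.8200
|0.7893 − 0.8200| = 0.031

0.031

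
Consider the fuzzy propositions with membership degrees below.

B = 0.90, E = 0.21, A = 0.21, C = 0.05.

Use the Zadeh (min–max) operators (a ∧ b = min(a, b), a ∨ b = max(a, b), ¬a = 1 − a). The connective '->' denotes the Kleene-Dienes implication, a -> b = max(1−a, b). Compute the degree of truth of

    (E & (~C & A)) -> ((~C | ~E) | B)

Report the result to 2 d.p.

~C = 1 − 0.05 = 0.95
~C & A = min(a, b) on (0.95, 0.21) = 0.21
E & (~C & A) = min(a, b) on (0.21, 0.21) = 0.21
~C = 1 − 0.05 = 0.95
~E = 1 − 0.21 = 0.79
~C | ~E = max(a, b) on (0.95, 0.79) = 0.95
(~C | ~E) | B = max(a, b) on (0.95, 0.90) = 0.95
(E & (~C & A)) -> ((~C | ~E) | B)  [Kleene-Dienes: max(1−a, b)] with a=0.21, b=0.95 → 0.95

0.95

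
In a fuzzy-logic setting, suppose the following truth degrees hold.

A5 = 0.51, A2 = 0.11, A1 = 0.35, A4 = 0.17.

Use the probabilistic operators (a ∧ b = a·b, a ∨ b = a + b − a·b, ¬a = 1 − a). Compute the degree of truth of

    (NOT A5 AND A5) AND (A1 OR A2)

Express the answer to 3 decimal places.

NOT A5 = 1 − 0.5100 = 0.4900
NOT A5 AND A5 = a·b on (0.4900, 0.5100) = 0.2499
A1 OR A2 = a + b − a·b on (0.3500, 0.1100) = 0.4215
(NOT A5 AND A5) AND (A1 OR A2) = a·b on (0.2499, 0.4215) = 0.1053

0.105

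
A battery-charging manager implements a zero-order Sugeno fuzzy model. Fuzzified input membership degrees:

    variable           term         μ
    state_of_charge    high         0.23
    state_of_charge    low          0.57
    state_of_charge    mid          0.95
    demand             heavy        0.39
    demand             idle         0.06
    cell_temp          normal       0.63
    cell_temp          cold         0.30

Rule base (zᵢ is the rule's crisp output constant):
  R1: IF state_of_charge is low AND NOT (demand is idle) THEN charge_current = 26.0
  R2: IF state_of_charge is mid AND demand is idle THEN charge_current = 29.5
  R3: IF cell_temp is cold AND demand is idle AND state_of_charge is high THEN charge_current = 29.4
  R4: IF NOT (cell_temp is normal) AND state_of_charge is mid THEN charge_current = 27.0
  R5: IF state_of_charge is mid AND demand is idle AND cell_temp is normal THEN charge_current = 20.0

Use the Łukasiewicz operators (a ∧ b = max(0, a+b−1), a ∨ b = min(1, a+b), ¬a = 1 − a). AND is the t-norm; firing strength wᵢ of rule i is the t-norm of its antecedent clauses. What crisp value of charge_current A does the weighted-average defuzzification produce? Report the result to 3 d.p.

26.423

R1 (z=26.0): low=0.57, ¬idle=1−0.06=0.94; AND[max(0, a+b−1)] → w = 0.51
R2 (z=29.5): mid=0.95, idle=0.06; AND[max(0, a+b−1)] → w = 0.01
R3 (z=29.4): cold=0.30, idle=0.06, high=0.23; AND[max(0, a+b−1)] → w = 0.00
R4 (z=27.0): ¬normal=1−0.63=0.37, mid=0.95; AND[max(0, a+b−1)] → w = 0.32
R5 (z=20.0): mid=0.95, idle=0.06, normal=0.63; AND[max(0, a+b−1)] → w = 0.00
Weighted average = (0.51·26.0 + 0.01·29.5 + 0.00·29.4 + 0.32·27.0 + 0.00·20.0) / (0.51 + 0.01 + 0.00 + 0.32 + 0.00)
  = 22.1950 / 0.8400 = 26.423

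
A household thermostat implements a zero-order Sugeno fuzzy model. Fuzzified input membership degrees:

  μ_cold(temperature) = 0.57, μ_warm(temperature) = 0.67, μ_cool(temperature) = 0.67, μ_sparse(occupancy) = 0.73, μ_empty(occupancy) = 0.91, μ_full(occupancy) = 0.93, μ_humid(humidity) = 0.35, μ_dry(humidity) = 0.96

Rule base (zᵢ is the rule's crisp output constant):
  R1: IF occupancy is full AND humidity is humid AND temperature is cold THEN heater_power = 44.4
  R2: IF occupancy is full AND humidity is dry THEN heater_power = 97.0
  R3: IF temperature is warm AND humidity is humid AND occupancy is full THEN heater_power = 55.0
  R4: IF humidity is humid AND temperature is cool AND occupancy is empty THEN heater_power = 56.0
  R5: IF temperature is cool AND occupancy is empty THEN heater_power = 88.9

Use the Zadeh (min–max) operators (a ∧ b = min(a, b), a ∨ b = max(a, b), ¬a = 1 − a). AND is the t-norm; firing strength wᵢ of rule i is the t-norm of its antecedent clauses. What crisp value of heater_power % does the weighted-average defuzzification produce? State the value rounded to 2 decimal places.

77.04

R1 (z=44.4): full=0.93, humid=0.35, cold=0.57; AND[min(a, b)] → w = 0.35
R2 (z=97.0): full=0.93, dry=0.96; AND[min(a, b)] → w = 0.93
R3 (z=55.0): warm=0.67, humid=0.35, full=0.93; AND[min(a, b)] → w = 0.35
R4 (z=56.0): humid=0.35, cool=0.67, empty=0.91; AND[min(a, b)] → w = 0.35
R5 (z=88.9): cool=0.67, empty=0.91; AND[min(a, b)] → w = 0.67
Weighted average = (0.35·44.4 + 0.93·97.0 + 0.35·55.0 + 0.35·56.0 + 0.67·88.9) / (0.35 + 0.93 + 0.35 + 0.35 + 0.67)
  = 204.1630 / 2.6500 = 77.04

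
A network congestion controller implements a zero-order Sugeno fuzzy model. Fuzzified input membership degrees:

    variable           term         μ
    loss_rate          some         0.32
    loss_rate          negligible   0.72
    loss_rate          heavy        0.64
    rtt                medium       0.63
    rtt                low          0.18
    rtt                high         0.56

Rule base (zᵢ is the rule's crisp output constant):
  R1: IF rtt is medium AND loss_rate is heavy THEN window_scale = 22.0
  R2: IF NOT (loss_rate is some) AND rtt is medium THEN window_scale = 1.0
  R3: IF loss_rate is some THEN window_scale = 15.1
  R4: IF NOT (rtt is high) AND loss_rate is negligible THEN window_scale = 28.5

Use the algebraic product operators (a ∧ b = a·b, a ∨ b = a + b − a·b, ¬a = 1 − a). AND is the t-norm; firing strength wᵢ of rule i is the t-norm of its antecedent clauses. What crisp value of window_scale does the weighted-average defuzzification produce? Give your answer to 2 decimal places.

15.77

R1 (z=22.0): medium=0.63, heavy=0.64; AND[a·b] → w = 0.4032
R2 (z=1.0): ¬some=1−0.32=0.68, medium=0.63; AND[a·b] → w = 0.4284
R3 (z=15.1): some=0.32 → w = 0.3200
R4 (z=28.5): ¬high=1−0.56=0.44, negligible=0.72; AND[a·b] → w = 0.3168
Weighted average = (0.4032·22.0 + 0.4284·1.0 + 0.3200·15.1 + 0.3168·28.5) / (0.4032 + 0.4284 + 0.3200 + 0.3168)
  = 23.1596 / 1.4684 = 15.77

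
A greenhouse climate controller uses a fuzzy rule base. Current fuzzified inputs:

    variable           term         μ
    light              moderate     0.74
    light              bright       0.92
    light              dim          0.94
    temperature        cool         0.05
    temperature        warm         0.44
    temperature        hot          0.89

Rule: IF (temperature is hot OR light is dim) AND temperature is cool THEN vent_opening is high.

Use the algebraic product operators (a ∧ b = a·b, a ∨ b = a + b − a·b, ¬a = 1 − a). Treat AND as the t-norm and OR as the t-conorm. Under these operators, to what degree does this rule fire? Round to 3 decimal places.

firing strength: (hot=0.89 OR dim=0.94) = 0.9934; AND[a·b] with cool=0.05 → w = 0.0497

0.050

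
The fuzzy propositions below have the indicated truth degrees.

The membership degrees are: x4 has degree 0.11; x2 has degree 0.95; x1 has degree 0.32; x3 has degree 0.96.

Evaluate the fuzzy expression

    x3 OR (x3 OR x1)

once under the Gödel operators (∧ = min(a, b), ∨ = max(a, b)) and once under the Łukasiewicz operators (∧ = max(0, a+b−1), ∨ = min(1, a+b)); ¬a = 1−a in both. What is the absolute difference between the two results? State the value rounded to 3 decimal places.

Under Gödel:
  x3 OR x1 = max(a, b) on (0.96, 0.32) = 0.96
  x3 OR (x3 OR x1) = max(a, b) on (0.96, 0.96) = 0.96
  → value = 0.9600
Under Łukasiewicz:
  x3 OR x1 = min(1, a+b) on (0.96, 0.32) = 1.00
  x3 OR (x3 OR x1) = min(1, a+b) on (0.96, 1.00) = 1.00
  → value = 1.0000
|0.9600 − 1.0000| = 0.040

0.040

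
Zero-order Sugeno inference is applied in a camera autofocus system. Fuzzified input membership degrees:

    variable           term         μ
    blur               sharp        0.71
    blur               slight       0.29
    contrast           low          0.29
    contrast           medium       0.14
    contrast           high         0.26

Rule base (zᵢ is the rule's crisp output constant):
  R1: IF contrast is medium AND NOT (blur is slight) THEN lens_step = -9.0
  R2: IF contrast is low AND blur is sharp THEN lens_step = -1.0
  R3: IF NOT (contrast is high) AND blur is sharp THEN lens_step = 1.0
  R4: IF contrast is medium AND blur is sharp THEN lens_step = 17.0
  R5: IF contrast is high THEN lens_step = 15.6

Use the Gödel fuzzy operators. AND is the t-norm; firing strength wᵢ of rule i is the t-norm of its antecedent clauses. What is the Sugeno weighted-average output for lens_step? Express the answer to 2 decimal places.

3.63

R1 (z=-9.0): medium=0.14, ¬slight=1−0.29=0.71; AND[min(a, b)] → w = 0.14
R2 (z=-1.0): low=0.29, sharp=0.71; AND[min(a, b)] → w = 0.29
R3 (z=1.0): ¬high=1−0.26=0.74, sharp=0.71; AND[min(a, b)] → w = 0.71
R4 (z=17.0): medium=0.14, sharp=0.71; AND[min(a, b)] → w = 0.14
R5 (z=15.6): high=0.26 → w = 0.26
Weighted average = (0.14·-9.0 + 0.29·-1.0 + 0.71·1.0 + 0.14·17.0 + 0.26·15.6) / (0.14 + 0.29 + 0.71 + 0.14 + 0.26)
  = 5.5960 / 1.5400 = 3.63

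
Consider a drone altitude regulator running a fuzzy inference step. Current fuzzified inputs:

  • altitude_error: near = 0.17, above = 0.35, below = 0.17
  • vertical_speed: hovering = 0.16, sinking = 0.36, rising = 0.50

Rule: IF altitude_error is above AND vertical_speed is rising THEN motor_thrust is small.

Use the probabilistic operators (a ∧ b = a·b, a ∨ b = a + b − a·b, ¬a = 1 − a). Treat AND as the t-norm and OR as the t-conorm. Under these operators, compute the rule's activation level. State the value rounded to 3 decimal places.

firing strength: above=0.35, rising=0.50; AND[a·b] → w = 0.1750

0.175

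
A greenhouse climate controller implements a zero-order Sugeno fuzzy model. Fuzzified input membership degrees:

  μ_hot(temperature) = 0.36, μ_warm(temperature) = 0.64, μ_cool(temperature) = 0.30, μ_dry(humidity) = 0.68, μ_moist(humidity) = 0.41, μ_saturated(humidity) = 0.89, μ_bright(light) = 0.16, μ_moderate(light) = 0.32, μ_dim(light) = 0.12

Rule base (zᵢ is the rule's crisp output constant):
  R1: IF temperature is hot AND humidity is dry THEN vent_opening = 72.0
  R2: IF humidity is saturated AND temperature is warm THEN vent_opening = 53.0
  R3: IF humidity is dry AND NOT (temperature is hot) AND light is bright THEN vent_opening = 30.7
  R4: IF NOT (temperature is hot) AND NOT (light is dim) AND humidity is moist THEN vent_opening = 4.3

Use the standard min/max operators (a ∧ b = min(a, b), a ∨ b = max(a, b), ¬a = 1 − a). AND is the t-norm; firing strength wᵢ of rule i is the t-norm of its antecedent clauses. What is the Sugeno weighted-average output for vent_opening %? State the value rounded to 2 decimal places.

R1 (z=72.0): hot=0.36, dry=0.68; AND[min(a, b)] → w = 0.36
R2 (z=53.0): saturated=0.89, warm=0.64; AND[min(a, b)] → w = 0.64
R3 (z=30.7): dry=0.68, ¬hot=1−0.36=0.64, bright=0.16; AND[min(a, b)] → w = 0.16
R4 (z=4.3): ¬hot=1−0.36=0.64, ¬dim=1−0.12=0.88, moist=0.41; AND[min(a, b)] → w = 0.41
Weighted average = (0.36·72.0 + 0.64·53.0 + 0.16·30.7 + 0.41·4.3) / (0.36 + 0.64 + 0.16 + 0.41)
  = 66.5150 / 1.5700 = 42.37

42.37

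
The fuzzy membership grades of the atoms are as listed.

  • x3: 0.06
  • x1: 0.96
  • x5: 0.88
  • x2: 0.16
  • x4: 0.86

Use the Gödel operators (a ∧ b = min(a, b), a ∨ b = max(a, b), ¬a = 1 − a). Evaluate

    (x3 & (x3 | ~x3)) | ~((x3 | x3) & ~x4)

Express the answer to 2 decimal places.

0.94

~x3 = 1 − 0.06 = 0.94
x3 | ~x3 = max(a, b) on (0.06, 0.94) = 0.94
x3 & (x3 | ~x3) = min(a, b) on (0.06, 0.94) = 0.06
x3 | x3 = max(a, b) on (0.06, 0.06) = 0.06
~x4 = 1 − 0.86 = 0.14
(x3 | x3) & ~x4 = min(a, b) on (0.06, 0.14) = 0.06
~((x3 | x3) & ~x4) = 1 − 0.06 = 0.94
(x3 & (x3 | ~x3)) | ~((x3 | x3) & ~x4) = max(a, b) on (0.06, 0.94) = 0.94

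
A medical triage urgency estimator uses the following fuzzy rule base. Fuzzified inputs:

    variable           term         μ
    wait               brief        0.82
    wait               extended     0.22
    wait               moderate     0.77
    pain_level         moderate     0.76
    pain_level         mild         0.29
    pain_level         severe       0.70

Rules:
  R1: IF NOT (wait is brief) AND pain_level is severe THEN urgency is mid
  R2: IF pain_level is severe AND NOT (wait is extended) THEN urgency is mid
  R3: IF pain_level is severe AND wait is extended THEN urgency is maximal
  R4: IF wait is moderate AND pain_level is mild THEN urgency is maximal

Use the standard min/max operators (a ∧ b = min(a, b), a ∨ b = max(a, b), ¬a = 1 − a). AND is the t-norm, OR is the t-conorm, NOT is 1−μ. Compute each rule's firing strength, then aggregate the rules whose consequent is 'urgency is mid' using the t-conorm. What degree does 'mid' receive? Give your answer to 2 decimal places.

R1: ¬brief=1−0.82=0.18, severe=0.70; AND[min(a, b)] → w = 0.18
R2: severe=0.70, ¬extended=1−0.22=0.78; AND[min(a, b)] → w = 0.70
R3: severe=0.70, extended=0.22; AND[min(a, b)] → w = 0.22
R4: moderate=0.77, mild=0.29; AND[min(a, b)] → w = 0.29
Rules with consequent 'mid': {R1, R2} → strengths 0.18, 0.70
Aggregate via t-conorm [max(a, b)]: 0.70

0.70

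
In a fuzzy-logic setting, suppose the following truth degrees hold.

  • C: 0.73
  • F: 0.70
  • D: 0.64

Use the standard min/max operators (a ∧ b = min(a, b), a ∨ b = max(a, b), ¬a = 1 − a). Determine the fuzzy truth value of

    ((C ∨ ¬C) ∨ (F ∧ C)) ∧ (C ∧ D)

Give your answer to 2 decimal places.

0.64

¬C = 1 − 0.73 = 0.27
C ∨ ¬C = max(a, b) on (0.73, 0.27) = 0.73
F ∧ C = min(a, b) on (0.70, 0.73) = 0.70
(C ∨ ¬C) ∨ (F ∧ C) = max(a, b) on (0.73, 0.70) = 0.73
C ∧ D = min(a, b) on (0.73, 0.64) = 0.64
((C ∨ ¬C) ∨ (F ∧ C)) ∧ (C ∧ D) = min(a, b) on (0.73, 0.64) = 0.64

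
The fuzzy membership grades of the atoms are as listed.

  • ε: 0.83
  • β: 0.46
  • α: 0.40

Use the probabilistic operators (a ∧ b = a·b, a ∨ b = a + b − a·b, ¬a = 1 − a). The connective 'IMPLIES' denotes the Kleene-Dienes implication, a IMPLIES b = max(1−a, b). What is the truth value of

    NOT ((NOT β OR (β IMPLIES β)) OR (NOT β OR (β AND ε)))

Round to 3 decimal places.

0.060

NOT β = 1 − 0.4600 = 0.5400
β IMPLIES β  [Kleene-Dienes: max(1−a, b)] with a=0.4600, b=0.4600 → 0.5400
NOT β OR (β IMPLIES β) = a + b − a·b on (0.5400, 0.5400) = 0.7884
NOT β = 1 − 0.4600 = 0.5400
β AND ε = a·b on (0.4600, 0.8300) = 0.3818
NOT β OR (β AND ε) = a + b − a·b on (0.5400, 0.3818) = 0.7156
(NOT β OR (β IMPLIES β)) OR (NOT β OR (β AND ε)) = a + b − a·b on (0.7884, 0.7156) = 0.9398
NOT ((NOT β OR (β IMPLIES β)) OR (NOT β OR (β AND ε))) = 1 − 0.9398 = 0.0602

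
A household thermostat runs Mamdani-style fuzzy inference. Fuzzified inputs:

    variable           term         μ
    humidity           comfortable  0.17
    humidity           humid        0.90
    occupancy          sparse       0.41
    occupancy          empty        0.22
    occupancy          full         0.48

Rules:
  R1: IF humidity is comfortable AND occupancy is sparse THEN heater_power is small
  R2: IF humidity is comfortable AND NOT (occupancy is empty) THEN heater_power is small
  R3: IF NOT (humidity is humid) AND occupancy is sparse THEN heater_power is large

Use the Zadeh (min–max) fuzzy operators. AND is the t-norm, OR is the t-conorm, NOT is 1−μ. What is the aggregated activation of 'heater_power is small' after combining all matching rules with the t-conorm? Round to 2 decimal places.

R1: comfortable=0.17, sparse=0.41; AND[min(a, b)] → w = 0.17
R2: comfortable=0.17, ¬empty=1−0.22=0.78; AND[min(a, b)] → w = 0.17
R3: ¬humid=1−0.90=0.10, sparse=0.41; AND[min(a, b)] → w = 0.10
Rules with consequent 'small': {R1, R2} → strengths 0.17, 0.17
Aggregate via t-conorm [max(a, b)]: 0.17

0.17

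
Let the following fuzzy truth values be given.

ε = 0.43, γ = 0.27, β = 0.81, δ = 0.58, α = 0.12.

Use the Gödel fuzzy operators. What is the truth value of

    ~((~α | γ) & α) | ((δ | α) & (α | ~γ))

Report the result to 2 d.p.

~α = 1 − 0.12 = 0.88
~α | γ = max(a, b) on (0.88, 0.27) = 0.88
(~α | γ) & α = min(a, b) on (0.88, 0.12) = 0.12
~((~α | γ) & α) = 1 − 0.12 = 0.88
δ | α = max(a, b) on (0.58, 0.12) = 0.58
~γ = 1 − 0.27 = 0.73
α | ~γ = max(a, b) on (0.12, 0.73) = 0.73
(δ | α) & (α | ~γ) = min(a, b) on (0.58, 0.73) = 0.58
~((~α | γ) & α) | ((δ | α) & (α | ~γ)) = max(a, b) on (0.88, 0.58) = 0.88

0.88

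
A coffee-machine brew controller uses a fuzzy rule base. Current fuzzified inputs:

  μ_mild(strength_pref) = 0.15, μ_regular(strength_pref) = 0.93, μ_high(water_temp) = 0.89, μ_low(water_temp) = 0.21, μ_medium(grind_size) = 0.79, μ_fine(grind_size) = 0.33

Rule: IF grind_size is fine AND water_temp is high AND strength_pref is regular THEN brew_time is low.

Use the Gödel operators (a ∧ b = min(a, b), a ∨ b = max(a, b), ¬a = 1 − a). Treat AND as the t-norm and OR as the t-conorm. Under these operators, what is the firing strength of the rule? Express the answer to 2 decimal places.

0.33

firing strength: fine=0.33, high=0.89, regular=0.93; AND[min(a, b)] → w = 0.33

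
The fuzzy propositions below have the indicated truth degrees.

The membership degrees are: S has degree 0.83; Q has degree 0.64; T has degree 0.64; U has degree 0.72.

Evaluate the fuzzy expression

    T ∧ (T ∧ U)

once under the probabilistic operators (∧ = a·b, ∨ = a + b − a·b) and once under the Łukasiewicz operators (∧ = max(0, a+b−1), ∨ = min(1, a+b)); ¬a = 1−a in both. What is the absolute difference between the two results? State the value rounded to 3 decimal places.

Under probabilistic:
  T ∧ U = a·b on (0.6400, 0.7200) = 0.4608
  T ∧ (T ∧ U) = a·b on (0.6400, 0.4608) = 0.2949
  → value = 0.2949
Under Łukasiewicz:
  T ∧ U = max(0, a+b−1) on (0.64, 0.72) = 0.36
  T ∧ (T ∧ U) = max(0, a+b−1) on (0.64, 0.36) = 0.00
  → value = 0.0000
|0.2949 − 0.0000| = 0.295

0.295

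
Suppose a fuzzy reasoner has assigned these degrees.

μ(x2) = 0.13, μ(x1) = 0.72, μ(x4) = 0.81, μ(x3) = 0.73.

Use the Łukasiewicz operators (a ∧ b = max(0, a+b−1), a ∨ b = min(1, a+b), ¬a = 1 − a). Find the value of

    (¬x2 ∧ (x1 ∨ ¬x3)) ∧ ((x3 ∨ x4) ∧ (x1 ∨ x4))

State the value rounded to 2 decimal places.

0.86

¬x2 = 1 − 0.13 = 0.87
¬x3 = 1 − 0.73 = 0.27
x1 ∨ ¬x3 = min(1, a+b) on (0.72, 0.27) = 0.99
¬x2 ∧ (x1 ∨ ¬x3) = max(0, a+b−1) on (0.87, 0.99) = 0.86
x3 ∨ x4 = min(1, a+b) on (0.73, 0.81) = 1.00
x1 ∨ x4 = min(1, a+b) on (0.72, 0.81) = 1.00
(x3 ∨ x4) ∧ (x1 ∨ x4) = max(0, a+b−1) on (1.00, 1.00) = 1.00
(¬x2 ∧ (x1 ∨ ¬x3)) ∧ ((x3 ∨ x4) ∧ (x1 ∨ x4)) = max(0, a+b−1) on (0.86, 1.00) = 0.86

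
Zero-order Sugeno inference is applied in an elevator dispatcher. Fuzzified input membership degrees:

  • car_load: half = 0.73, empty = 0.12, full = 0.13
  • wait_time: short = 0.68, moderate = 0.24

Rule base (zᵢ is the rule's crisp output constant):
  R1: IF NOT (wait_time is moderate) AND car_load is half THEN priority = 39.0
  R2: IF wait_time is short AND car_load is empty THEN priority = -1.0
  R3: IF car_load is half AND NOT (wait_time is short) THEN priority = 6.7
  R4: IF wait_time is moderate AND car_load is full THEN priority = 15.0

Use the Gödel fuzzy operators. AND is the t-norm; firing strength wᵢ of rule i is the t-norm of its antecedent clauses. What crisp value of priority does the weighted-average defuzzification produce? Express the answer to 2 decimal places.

R1 (z=39.0): ¬moderate=1−0.24=0.76, half=0.73; AND[min(a, b)] → w = 0.73
R2 (z=-1.0): short=0.68, empty=0.12; AND[min(a, b)] → w = 0.12
R3 (z=6.7): half=0.73, ¬short=1−0.68=0.32; AND[min(a, b)] → w = 0.32
R4 (z=15.0): moderate=0.24, full=0.13; AND[min(a, b)] → w = 0.13
Weighted average = (0.73·39.0 + 0.12·-1.0 + 0.32·6.7 + 0.13·15.0) / (0.73 + 0.12 + 0.32 + 0.13)
  = 32.4440 / 1.3000 = 24.96

24.96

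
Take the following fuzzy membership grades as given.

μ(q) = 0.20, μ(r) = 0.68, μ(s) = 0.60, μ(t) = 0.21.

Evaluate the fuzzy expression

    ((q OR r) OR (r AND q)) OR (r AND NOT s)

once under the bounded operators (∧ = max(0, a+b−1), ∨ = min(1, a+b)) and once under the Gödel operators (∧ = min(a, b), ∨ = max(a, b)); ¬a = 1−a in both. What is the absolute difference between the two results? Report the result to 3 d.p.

0.280

Under bounded:
  q OR r = min(1, a+b) on (0.20, 0.68) = 0.88
  r AND q = max(0, a+b−1) on (0.68, 0.20) = 0.00
  (q OR r) OR (r AND q) = min(1, a+b) on (0.88, 0.00) = 0.88
  NOT s = 1 − 0.60 = 0.40
  r AND NOT s = max(0, a+b−1) on (0.68, 0.40) = 0.08
  ((q OR r) OR (r AND q)) OR (r AND NOT s) = min(1, a+b) on (0.88, 0.08) = 0.96
  → value = 0.9600
Under Gödel:
  q OR r = max(a, b) on (0.20, 0.68) = 0.68
  r AND q = min(a, b) on (0.68, 0.20) = 0.20
  (q OR r) OR (r AND q) = max(a, b) on (0.68, 0.20) = 0.68
  NOT s = 1 − 0.60 = 0.40
  r AND NOT s = min(a, b) on (0.68, 0.40) = 0.40
  ((q OR r) OR (r AND q)) OR (r AND NOT s) = max(a, b) on (0.68, 0.40) = 0.68
  → value = 0.6800
|0.9600 − 0.6800| = 0.280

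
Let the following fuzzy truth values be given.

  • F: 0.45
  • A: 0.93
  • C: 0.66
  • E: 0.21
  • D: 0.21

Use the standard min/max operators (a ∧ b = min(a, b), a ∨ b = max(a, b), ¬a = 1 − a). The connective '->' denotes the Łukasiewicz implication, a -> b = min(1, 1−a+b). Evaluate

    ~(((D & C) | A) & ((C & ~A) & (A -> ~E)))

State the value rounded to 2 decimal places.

D & C = min(a, b) on (0.21, 0.66) = 0.21
(D & C) | A = max(a, b) on (0.21, 0.93) = 0.93
~A = 1 − 0.93 = 0.07
C & ~A = min(a, b) on (0.66, 0.07) = 0.07
~E = 1 − 0.21 = 0.79
A -> ~E  [Łukasiewicz: min(1, 1−a+b)] with a=0.93, b=0.79 → 0.86
(C & ~A) & (A -> ~E) = min(a, b) on (0.07, 0.86) = 0.07
((D & C) | A) & ((C & ~A) & (A -> ~E)) = min(a, b) on (0.93, 0.07) = 0.07
~(((D & C) | A) & ((C & ~A) & (A -> ~E))) = 1 − 0.07 = 0.93

0.93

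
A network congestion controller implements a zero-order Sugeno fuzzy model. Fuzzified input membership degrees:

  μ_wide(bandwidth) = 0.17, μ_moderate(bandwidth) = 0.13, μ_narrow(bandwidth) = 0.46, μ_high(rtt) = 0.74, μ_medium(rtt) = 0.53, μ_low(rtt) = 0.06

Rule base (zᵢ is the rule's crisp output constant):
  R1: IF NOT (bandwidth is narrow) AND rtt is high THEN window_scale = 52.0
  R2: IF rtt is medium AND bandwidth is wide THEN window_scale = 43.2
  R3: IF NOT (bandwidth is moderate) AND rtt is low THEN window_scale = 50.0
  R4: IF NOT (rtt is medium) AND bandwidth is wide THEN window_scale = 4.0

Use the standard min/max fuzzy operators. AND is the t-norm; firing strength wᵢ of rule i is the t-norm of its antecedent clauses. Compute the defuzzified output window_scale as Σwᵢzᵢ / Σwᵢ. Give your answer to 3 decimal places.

41.600

R1 (z=52.0): ¬narrow=1−0.46=0.54, high=0.74; AND[min(a, b)] → w = 0.54
R2 (z=43.2): medium=0.53, wide=0.17; AND[min(a, b)] → w = 0.17
R3 (z=50.0): ¬moderate=1−0.13=0.87, low=0.06; AND[min(a, b)] → w = 0.06
R4 (z=4.0): ¬medium=1−0.53=0.47, wide=0.17; AND[min(a, b)] → w = 0.17
Weighted average = (0.54·52.0 + 0.17·43.2 + 0.06·50.0 + 0.17·4.0) / (0.54 + 0.17 + 0.06 + 0.17)
  = 39.1040 / 0.9400 = 41.600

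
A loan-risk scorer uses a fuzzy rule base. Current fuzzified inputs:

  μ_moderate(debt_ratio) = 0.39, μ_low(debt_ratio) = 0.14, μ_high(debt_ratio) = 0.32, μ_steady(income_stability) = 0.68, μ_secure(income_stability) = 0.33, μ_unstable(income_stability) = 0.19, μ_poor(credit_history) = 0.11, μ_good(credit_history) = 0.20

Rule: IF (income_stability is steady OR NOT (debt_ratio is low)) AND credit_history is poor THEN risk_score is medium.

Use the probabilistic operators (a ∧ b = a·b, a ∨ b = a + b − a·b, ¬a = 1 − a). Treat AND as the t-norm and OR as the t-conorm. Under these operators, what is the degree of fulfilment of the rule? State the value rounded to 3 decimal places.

0.105

firing strength: (steady=0.68 OR ¬low=1−0.14=0.86) = 0.9552; AND[a·b] with poor=0.11 → w = 0.1051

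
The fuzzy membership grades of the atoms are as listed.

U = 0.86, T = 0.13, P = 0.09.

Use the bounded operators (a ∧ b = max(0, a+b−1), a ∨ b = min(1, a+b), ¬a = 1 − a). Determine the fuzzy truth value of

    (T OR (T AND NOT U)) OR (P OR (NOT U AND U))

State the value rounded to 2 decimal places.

0.22

NOT U = 1 − 0.86 = 0.14
T AND NOT U = max(0, a+b−1) on (0.13, 0.14) = 0.00
T OR (T AND NOT U) = min(1, a+b) on (0.13, 0.00) = 0.13
NOT U = 1 − 0.86 = 0.14
NOT U AND U = max(0, a+b−1) on (0.14, 0.86) = 0.00
P OR (NOT U AND U) = min(1, a+b) on (0.09, 0.00) = 0.09
(T OR (T AND NOT U)) OR (P OR (NOT U AND U)) = min(1, a+b) on (0.13, 0.09) = 0.22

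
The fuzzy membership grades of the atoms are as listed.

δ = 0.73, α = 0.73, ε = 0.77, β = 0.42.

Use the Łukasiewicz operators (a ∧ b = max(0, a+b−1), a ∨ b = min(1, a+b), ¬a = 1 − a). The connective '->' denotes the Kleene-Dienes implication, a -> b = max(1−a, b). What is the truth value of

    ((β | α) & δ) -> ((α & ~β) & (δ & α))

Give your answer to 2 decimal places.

β | α = min(1, a+b) on (0.42, 0.73) = 1.00
(β | α) & δ = max(0, a+b−1) on (1.00, 0.73) = 0.73
~β = 1 − 0.42 = 0.58
α & ~β = max(0, a+b−1) on (0.73, 0.58) = 0.31
δ & α = max(0, a+b−1) on (0.73, 0.73) = 0.46
(α & ~β) & (δ & α) = max(0, a+b−1) on (0.31, 0.46) = 0.00
((β | α) & δ) -> ((α & ~β) & (δ & α))  [Kleene-Dienes: max(1−a, b)] with a=0.73, b=0.00 → 0.27

0.27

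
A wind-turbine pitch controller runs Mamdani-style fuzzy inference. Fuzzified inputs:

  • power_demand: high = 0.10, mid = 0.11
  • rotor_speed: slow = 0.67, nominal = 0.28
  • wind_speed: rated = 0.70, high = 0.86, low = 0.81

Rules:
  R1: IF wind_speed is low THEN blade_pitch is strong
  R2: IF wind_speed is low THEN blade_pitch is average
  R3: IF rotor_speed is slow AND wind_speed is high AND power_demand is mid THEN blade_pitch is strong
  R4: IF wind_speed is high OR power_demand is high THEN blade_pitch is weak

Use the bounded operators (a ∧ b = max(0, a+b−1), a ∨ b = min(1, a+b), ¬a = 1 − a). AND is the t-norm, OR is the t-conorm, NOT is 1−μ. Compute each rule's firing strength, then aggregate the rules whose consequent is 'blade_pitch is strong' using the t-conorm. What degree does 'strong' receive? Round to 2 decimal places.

R1: low=0.81 → w = 0.81
R2: low=0.81 → w = 0.81
R3: slow=0.67, high=0.86, mid=0.11; AND[max(0, a+b−1)] → w = 0.00
R4: high=0.86, high=0.10; OR[min(1, a+b)] → w = 0.96
Rules with consequent 'strong': {R1, R3} → strengths 0.81, 0.00
Aggregate via t-conorm [min(1, a+b)]: 0.81

0.81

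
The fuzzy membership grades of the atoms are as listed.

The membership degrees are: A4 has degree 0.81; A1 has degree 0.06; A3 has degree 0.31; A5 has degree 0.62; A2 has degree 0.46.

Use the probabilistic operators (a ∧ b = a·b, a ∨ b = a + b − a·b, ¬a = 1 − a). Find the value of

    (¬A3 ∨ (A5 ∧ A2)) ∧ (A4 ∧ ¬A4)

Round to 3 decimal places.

¬A3 = 1 − 0.3100 = 0.6900
A5 ∧ A2 = a·b on (0.6200, 0.4600) = 0.2852
¬A3 ∨ (A5 ∧ A2) = a + b − a·b on (0.6900, 0.2852) = 0.7784
¬A4 = 1 − 0.8100 = 0.1900
A4 ∧ ¬A4 = a·b on (0.8100, 0.1900) = 0.1539
(¬A3 ∨ (A5 ∧ A2)) ∧ (A4 ∧ ¬A4) = a·b on (0.7784, 0.1539) = 0.1198

0.120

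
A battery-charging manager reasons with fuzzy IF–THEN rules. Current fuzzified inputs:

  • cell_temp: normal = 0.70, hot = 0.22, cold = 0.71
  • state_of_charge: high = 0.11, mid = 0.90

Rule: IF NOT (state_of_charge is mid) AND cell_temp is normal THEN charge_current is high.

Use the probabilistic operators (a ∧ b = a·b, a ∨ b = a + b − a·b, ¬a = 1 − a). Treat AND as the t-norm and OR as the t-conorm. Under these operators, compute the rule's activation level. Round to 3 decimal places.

0.070

firing strength: ¬mid=1−0.90=0.10, normal=0.70; AND[a·b] → w = 0.0700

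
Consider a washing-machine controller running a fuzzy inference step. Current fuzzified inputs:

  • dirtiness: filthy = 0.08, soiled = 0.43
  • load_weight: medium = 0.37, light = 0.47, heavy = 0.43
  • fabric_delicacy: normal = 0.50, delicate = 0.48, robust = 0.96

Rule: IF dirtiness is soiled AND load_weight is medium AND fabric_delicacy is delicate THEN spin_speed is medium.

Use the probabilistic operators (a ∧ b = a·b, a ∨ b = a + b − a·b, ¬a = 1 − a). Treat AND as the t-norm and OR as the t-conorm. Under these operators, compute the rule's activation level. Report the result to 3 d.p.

0.076

firing strength: soiled=0.43, medium=0.37, delicate=0.48; AND[a·b] → w = 0.0764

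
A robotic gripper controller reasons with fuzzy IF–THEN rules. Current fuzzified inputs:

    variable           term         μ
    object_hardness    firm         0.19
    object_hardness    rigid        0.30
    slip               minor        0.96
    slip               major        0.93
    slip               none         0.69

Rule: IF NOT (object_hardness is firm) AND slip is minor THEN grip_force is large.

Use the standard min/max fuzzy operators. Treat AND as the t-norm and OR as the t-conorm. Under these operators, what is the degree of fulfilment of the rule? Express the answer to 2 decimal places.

0.81

firing strength: ¬firm=1−0.19=0.81, minor=0.96; AND[min(a, b)] → w = 0.81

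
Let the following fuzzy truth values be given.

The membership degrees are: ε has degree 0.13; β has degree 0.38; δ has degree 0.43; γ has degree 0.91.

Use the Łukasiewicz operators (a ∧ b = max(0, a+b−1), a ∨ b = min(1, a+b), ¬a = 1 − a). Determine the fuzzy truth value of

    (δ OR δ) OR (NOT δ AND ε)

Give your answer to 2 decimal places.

0.86

δ OR δ = min(1, a+b) on (0.43, 0.43) = 0.86
NOT δ = 1 − 0.43 = 0.57
NOT δ AND ε = max(0, a+b−1) on (0.57, 0.13) = 0.00
(δ OR δ) OR (NOT δ AND ε) = min(1, a+b) on (0.86, 0.00) = 0.86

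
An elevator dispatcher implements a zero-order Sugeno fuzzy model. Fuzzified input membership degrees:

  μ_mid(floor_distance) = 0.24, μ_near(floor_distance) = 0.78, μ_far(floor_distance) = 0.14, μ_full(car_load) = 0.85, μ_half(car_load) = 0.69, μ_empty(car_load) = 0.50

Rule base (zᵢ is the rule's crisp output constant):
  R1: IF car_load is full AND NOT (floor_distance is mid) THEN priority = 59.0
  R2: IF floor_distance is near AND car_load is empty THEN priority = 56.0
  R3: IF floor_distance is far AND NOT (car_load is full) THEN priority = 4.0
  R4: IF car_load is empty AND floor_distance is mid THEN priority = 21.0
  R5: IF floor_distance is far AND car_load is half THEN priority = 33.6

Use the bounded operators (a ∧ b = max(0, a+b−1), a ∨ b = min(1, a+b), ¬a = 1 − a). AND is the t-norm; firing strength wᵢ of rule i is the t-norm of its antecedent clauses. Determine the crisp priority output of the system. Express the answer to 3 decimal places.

R1 (z=59.0): full=0.85, ¬mid=1−0.24=0.76; AND[max(0, a+b−1)] → w = 0.61
R2 (z=56.0): near=0.78, empty=0.50; AND[max(0, a+b−1)] → w = 0.28
R3 (z=4.0): far=0.14, ¬full=1−0.85=0.15; AND[max(0, a+b−1)] → w = 0.00
R4 (z=21.0): empty=0.50, mid=0.24; AND[max(0, a+b−1)] → w = 0.00
R5 (z=33.6): far=0.14, half=0.69; AND[max(0, a+b−1)] → w = 0.00
Weighted average = (0.61·59.0 + 0.28·56.0 + 0.00·4.0 + 0.00·21.0 + 0.00·33.6) / (0.61 + 0.28 + 0.00 + 0.00 + 0.00)
  = 51.6700 / 0.8900 = 58.056

58.056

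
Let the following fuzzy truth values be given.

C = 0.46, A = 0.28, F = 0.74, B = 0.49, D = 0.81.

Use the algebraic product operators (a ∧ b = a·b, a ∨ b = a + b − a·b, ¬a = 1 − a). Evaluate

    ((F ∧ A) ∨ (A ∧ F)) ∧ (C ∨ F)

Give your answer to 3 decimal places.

0.319

F ∧ A = a·b on (0.7400, 0.2800) = 0.2072
A ∧ F = a·b on (0.2800, 0.7400) = 0.2072
(F ∧ A) ∨ (A ∧ F) = a + b − a·b on (0.2072, 0.2072) = 0.3715
C ∨ F = a + b − a·b on (0.4600, 0.7400) = 0.8596
((F ∧ A) ∨ (A ∧ F)) ∧ (C ∨ F) = a·b on (0.3715, 0.8596) = 0.3193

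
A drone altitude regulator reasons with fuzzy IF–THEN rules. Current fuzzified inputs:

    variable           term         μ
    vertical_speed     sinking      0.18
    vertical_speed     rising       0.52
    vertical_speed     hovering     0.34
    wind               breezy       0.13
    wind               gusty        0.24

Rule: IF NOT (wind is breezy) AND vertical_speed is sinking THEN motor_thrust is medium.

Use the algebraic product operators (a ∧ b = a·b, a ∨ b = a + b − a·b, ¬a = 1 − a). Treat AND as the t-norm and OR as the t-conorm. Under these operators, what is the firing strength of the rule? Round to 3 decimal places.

firing strength: ¬breezy=1−0.13=0.87, sinking=0.18; AND[a·b] → w = 0.1566

0.157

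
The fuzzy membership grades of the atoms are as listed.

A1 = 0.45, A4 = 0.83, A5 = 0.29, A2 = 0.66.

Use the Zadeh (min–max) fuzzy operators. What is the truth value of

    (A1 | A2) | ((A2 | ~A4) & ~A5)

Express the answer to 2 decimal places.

0.66

A1 | A2 = max(a, b) on (0.45, 0.66) = 0.66
~A4 = 1 − 0.83 = 0.17
A2 | ~A4 = max(a, b) on (0.66, 0.17) = 0.66
~A5 = 1 − 0.29 = 0.71
(A2 | ~A4) & ~A5 = min(a, b) on (0.66, 0.71) = 0.66
(A1 | A2) | ((A2 | ~A4) & ~A5) = max(a, b) on (0.66, 0.66) = 0.66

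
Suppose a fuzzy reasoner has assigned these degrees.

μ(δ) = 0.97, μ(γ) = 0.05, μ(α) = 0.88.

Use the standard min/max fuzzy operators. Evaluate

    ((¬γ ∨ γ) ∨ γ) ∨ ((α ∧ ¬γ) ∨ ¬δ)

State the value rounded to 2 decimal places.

0.95

¬γ = 1 − 0.05 = 0.95
¬γ ∨ γ = max(a, b) on (0.95, 0.05) = 0.95
(¬γ ∨ γ) ∨ γ = max(a, b) on (0.95, 0.05) = 0.95
¬γ = 1 − 0.05 = 0.95
α ∧ ¬γ = min(a, b) on (0.88, 0.95) = 0.88
¬δ = 1 − 0.97 = 0.03
(α ∧ ¬γ) ∨ ¬δ = max(a, b) on (0.88, 0.03) = 0.88
((¬γ ∨ γ) ∨ γ) ∨ ((α ∧ ¬γ) ∨ ¬δ) = max(a, b) on (0.95, 0.88) = 0.95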